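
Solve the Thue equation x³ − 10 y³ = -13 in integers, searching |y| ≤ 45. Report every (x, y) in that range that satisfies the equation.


The equation is x³ - 10y³ = -13. For fixed y, x³ = 10·y³ − 13, so a solution requires the RHS to be a perfect cube.
Strategy: iterate y from -45 to 45, compute RHS = 10·y³ − 13, and check whether it is a (positive or negative) perfect cube.
Check small values of y:
  y = 0: RHS = -13 is not a perfect cube.
  y = 1: RHS = -3 is not a perfect cube.
  y = -1: RHS = -23 is not a perfect cube.
  y = 2: RHS = 67 is not a perfect cube.
  y = -2: RHS = -93 is not a perfect cube.
  y = 3: RHS = 257 is not a perfect cube.
  y = -3: RHS = -283 is not a perfect cube.
Continuing the search up to |y| = 45 finds no solutions either.
No (x, y) in the scanned range satisfies the equation.

No integer solutions with |y| ≤ 45.


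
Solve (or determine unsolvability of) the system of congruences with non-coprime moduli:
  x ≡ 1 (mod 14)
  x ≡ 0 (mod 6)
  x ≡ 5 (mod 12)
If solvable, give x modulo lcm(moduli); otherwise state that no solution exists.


Moduli 14, 6, 12 are not pairwise coprime, so CRT works modulo lcm(m_i) when all pairwise compatibility conditions hold.
Pairwise compatibility: gcd(m_i, m_j) must divide a_i - a_j for every pair.
Merge one congruence at a time:
  Start: x ≡ 1 (mod 14).
  Combine with x ≡ 0 (mod 6): gcd(14, 6) = 2, and 0 - 1 = -1 is NOT divisible by 2.
    ⇒ system is inconsistent (no integer solution).

No solution (the system is inconsistent).


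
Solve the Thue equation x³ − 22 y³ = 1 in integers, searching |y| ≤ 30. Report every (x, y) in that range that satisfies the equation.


The equation is x³ - 22y³ = 1. For fixed y, x³ = 22·y³ + 1, so a solution requires the RHS to be a perfect cube.
Strategy: iterate y from -30 to 30, compute RHS = 22·y³ + 1, and check whether it is a (positive or negative) perfect cube.
Check small values of y:
  y = 0: RHS = 1 = (1)³ ⇒ x = 1 works.
  y = 1: RHS = 23 is not a perfect cube.
  y = -1: RHS = -21 is not a perfect cube.
  y = 2: RHS = 177 is not a perfect cube.
  y = -2: RHS = -175 is not a perfect cube.
  y = 3: RHS = 595 is not a perfect cube.
  y = -3: RHS = -593 is not a perfect cube.
Continuing the search up to |y| = 30 finds no further solutions beyond those listed.
Collected solutions: (1, 0).

Solutions (with |y| ≤ 30): (1, 0).


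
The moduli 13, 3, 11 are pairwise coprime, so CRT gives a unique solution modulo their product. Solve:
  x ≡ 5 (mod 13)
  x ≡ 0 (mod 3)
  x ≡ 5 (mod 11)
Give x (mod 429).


Moduli 13, 3, 11 are pairwise coprime; by CRT there is a unique solution modulo M = 13 · 3 · 11 = 429.
Solve pairwise, accumulating the modulus:
  Start with x ≡ 5 (mod 13).
  Combine with x ≡ 0 (mod 3): since gcd(13, 3) = 1, we get a unique residue mod 39.
    Write x = 5 + 13·t and substitute into x ≡ 0 (mod 3): 13·t ≡ 0 − 5 = -5 (mod 3).
    Reduce coefficients mod 3: 1·t ≡ 1 (mod 3).
    So t ≡ 1 (mod 3).
    Then x = 5 + 13·1 = 18, valid modulo lcm(13, 3) = 39: x ≡ 18 (mod 39).
  Combine with x ≡ 5 (mod 11): since gcd(39, 11) = 1, we get a unique residue mod 429.
    Write x = 18 + 39·t and substitute into x ≡ 5 (mod 11): 39·t ≡ 5 − 18 = -13 (mod 11).
    Reduce coefficients mod 11: 6·t ≡ 9 (mod 11).
    The inverse of 6 mod 11 is 2 (since 6·2 = 12 = 1·11 + 1), so t ≡ 2·9 = 18 ≡ 7 (mod 11).
    Then x = 18 + 39·7 = 291, valid modulo lcm(39, 11) = 429: x ≡ 291 (mod 429).
Verify: 291 mod 13 = 5 ✓, 291 mod 3 = 0 ✓, 291 mod 11 = 5 ✓.

x ≡ 291 (mod 429).


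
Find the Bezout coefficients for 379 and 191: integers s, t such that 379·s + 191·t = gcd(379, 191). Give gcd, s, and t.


Euclidean algorithm on (379, 191) — divide until remainder is 0:
  379 = 1 · 191 + 188
  191 = 1 · 188 + 3
  188 = 62 · 3 + 2
  3 = 1 · 2 + 1
  2 = 2 · 1 + 0
gcd(379, 191) = 1.
Track Bezout coefficients alongside the remainders: start with r₀ = 379 = a·1 + b·0 (s = 1, t = 0) and r₁ = 191 = a·0 + b·1 (s = 0, t = 1); each new remainder r_{k+1} = r_{k-1} − q_k·r_k inherits s_{k+1} = s_{k-1} − q_k·s_k, t_{k+1} = t_{k-1} − q_k·t_k, so r_k = a·s_k + b·t_k at every step:
  q = 1: r = 188, s = 1 − 1·0 = 1, t = 0 − 1·1 = -1  (check: 379·1 + 191·(-1) = 188)
  q = 1: r = 3, s = 0 − 1·1 = -1, t = 1 − 1·(-1) = 2  (check: 379·(-1) + 191·2 = 3)
  q = 62: r = 2, s = 1 − 62·(-1) = 63, t = -1 − 62·2 = -125  (check: 379·63 + 191·(-125) = 2)
  q = 1: r = 1, s = -1 − 1·63 = -64, t = 2 − 1·(-125) = 127  (check: 379·(-64) + 191·127 = 1)
The row with r = 1 (the gcd) gives the Bezout coefficients s = -64, t = 127.
Result: 379 · (-64) + 191 · (127) = 1.

gcd(379, 191) = 1; s = -64, t = 127 (check: 379·(-64) + 191·127 = 1).


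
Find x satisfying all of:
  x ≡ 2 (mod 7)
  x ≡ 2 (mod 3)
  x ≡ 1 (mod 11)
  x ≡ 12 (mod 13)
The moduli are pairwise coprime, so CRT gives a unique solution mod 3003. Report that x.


Product of moduli M = 7 · 3 · 11 · 13 = 3003.
Merge one congruence at a time:
  Start: x ≡ 2 (mod 7).
  Combine with x ≡ 2 (mod 3); new modulus lcm = 21.
    Write x = 2 + 7·t and substitute into x ≡ 2 (mod 3): 7·t ≡ 2 − 2 = 0 (mod 3).
    Reduce coefficients mod 3: 1·t ≡ 0 (mod 3).
    So t ≡ 0 (mod 3).
    Then x = 2 + 7·0 = 2, valid modulo lcm(7, 3) = 21: x ≡ 2 (mod 21).
  Combine with x ≡ 1 (mod 11); new modulus lcm = 231.
    Write x = 2 + 21·t and substitute into x ≡ 1 (mod 11): 21·t ≡ 1 − 2 = -1 (mod 11).
    Reduce coefficients mod 11: 10·t ≡ 10 (mod 11).
    The inverse of 10 mod 11 is 10 (since 10·10 = 100 = 9·11 + 1), so t ≡ 10·10 = 100 ≡ 1 (mod 11).
    Then x = 2 + 21·1 = 23, valid modulo lcm(21, 11) = 231: x ≡ 23 (mod 231).
  Combine with x ≡ 12 (mod 13); new modulus lcm = 3003.
    Write x = 23 + 231·t and substitute into x ≡ 12 (mod 13): 231·t ≡ 12 − 23 = -11 (mod 13).
    Reduce coefficients mod 13: 10·t ≡ 2 (mod 13).
    The inverse of 10 mod 13 is 4 (since 10·4 = 40 = 3·13 + 1), so t ≡ 4·2 = 8 ≡ 8 (mod 13).
    Then x = 23 + 231·8 = 1871, valid modulo lcm(231, 13) = 3003: x ≡ 1871 (mod 3003).
Verify against each original: 1871 mod 7 = 2, 1871 mod 3 = 2, 1871 mod 11 = 1, 1871 mod 13 = 12.

x ≡ 1871 (mod 3003).


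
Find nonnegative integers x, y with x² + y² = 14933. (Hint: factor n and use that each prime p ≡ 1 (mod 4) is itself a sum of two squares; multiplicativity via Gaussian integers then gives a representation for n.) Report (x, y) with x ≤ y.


Step 1: Factor n = 14933 = 109 · 137.
Step 2: Check the mod-4 condition on each prime factor: 109 ≡ 1 (mod 4), exponent 1; 137 ≡ 1 (mod 4), exponent 1.
All primes ≡ 3 (mod 4) appear to even exponent (or don't appear), so by the two-squares theorem n IS expressible as a sum of two squares.
Step 3: Build a representation. Here n = 109 · 137 is a product of primes ≡ 1 (mod 4). Each prime p ≡ 1 (mod 4) is itself a sum of two squares; find a² by testing p − a² for a perfect square:
  109: 109 − 1² = 108, 109 − 2² = 105, 109 − 3² = 100 = 10² ⇒ 109 = 3² + 10².
  137: 137 − 1² = 136, 137 − 2² = 133, 137 − 3² = 128, 137 − 4² = 121 = 11² ⇒ 137 = 4² + 11².
  Combine using the Brahmagupta–Fibonacci identity (a² + b²)(c² + d²) = (ac − bd)² + (ad + bc)² = (ac + bd)² + (ad − bc)²:
  109 · 137 = 14933: from (3² + 10²)(4² + 11²), take (3·4 − 10·11, 3·11 + 10·4) = (12 − 110, 33 + 40) = (-98, 73); dropping signs (only squares matter) gives (98, 73); check 98² + 73² = 9604 + 5329 = 14933 ✓.
Step 4: Order so x ≤ y and verify: 73² + 98² = 5329 + 9604 = 14933 = n. ✓

n = 14933 = 73² + 98² (one valid representation with x ≤ y).


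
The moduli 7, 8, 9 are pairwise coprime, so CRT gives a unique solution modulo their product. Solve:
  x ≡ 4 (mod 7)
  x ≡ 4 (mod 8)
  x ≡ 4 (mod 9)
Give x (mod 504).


Moduli 7, 8, 9 are pairwise coprime; by CRT there is a unique solution modulo M = 7 · 8 · 9 = 504.
Solve pairwise, accumulating the modulus:
  Start with x ≡ 4 (mod 7).
  Combine with x ≡ 4 (mod 8): since gcd(7, 8) = 1, we get a unique residue mod 56.
    Write x = 4 + 7·t and substitute into x ≡ 4 (mod 8): 7·t ≡ 4 − 4 = 0 (mod 8).
    The inverse of 7 mod 8 is 7 (since 7·7 = 49 = 6·8 + 1), so t ≡ 7·0 = 0 ≡ 0 (mod 8).
    Then x = 4 + 7·0 = 4, valid modulo lcm(7, 8) = 56: x ≡ 4 (mod 56).
  Combine with x ≡ 4 (mod 9): since gcd(56, 9) = 1, we get a unique residue mod 504.
    Write x = 4 + 56·t and substitute into x ≡ 4 (mod 9): 56·t ≡ 4 − 4 = 0 (mod 9).
    Reduce coefficients mod 9: 2·t ≡ 0 (mod 9).
    The inverse of 2 mod 9 is 5 (since 2·5 = 10 = 1·9 + 1), so t ≡ 5·0 = 0 ≡ 0 (mod 9).
    Then x = 4 + 56·0 = 4, valid modulo lcm(56, 9) = 504: x ≡ 4 (mod 504).
Verify: 4 mod 7 = 4 ✓, 4 mod 8 = 4 ✓, 4 mod 9 = 4 ✓.

x ≡ 4 (mod 504).


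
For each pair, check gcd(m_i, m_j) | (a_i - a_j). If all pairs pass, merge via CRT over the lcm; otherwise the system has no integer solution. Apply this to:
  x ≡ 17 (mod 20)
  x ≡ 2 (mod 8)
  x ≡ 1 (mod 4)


Moduli 20, 8, 4 are not pairwise coprime, so CRT works modulo lcm(m_i) when all pairwise compatibility conditions hold.
Pairwise compatibility: gcd(m_i, m_j) must divide a_i - a_j for every pair.
Merge one congruence at a time:
  Start: x ≡ 17 (mod 20).
  Combine with x ≡ 2 (mod 8): gcd(20, 8) = 4, and 2 - 17 = -15 is NOT divisible by 4.
    ⇒ system is inconsistent (no integer solution).

No solution (the system is inconsistent).


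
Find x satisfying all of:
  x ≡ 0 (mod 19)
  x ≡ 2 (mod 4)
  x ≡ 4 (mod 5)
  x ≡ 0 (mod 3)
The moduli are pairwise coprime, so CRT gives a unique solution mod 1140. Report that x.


Product of moduli M = 19 · 4 · 5 · 3 = 1140.
Merge one congruence at a time:
  Start: x ≡ 0 (mod 19).
  Combine with x ≡ 2 (mod 4); new modulus lcm = 76.
    Write x = 0 + 19·t and substitute into x ≡ 2 (mod 4): 19·t ≡ 2 − 0 = 2 (mod 4).
    Reduce coefficients mod 4: 3·t ≡ 2 (mod 4).
    The inverse of 3 mod 4 is 3 (since 3·3 = 9 = 2·4 + 1), so t ≡ 3·2 = 6 ≡ 2 (mod 4).
    Then x = 0 + 19·2 = 38, valid modulo lcm(19, 4) = 76: x ≡ 38 (mod 76).
  Combine with x ≡ 4 (mod 5); new modulus lcm = 380.
    Write x = 38 + 76·t and substitute into x ≡ 4 (mod 5): 76·t ≡ 4 − 38 = -34 (mod 5).
    Reduce coefficients mod 5: 1·t ≡ 1 (mod 5).
    So t ≡ 1 (mod 5).
    Then x = 38 + 76·1 = 114, valid modulo lcm(76, 5) = 380: x ≡ 114 (mod 380).
  Combine with x ≡ 0 (mod 3); new modulus lcm = 1140.
    Write x = 114 + 380·t and substitute into x ≡ 0 (mod 3): 380·t ≡ 0 − 114 = -114 (mod 3).
    Reduce coefficients mod 3: 2·t ≡ 0 (mod 3).
    The inverse of 2 mod 3 is 2 (since 2·2 = 4 = 1·3 + 1), so t ≡ 2·0 = 0 ≡ 0 (mod 3).
    Then x = 114 + 380·0 = 114, valid modulo lcm(380, 3) = 1140: x ≡ 114 (mod 1140).
Verify against each original: 114 mod 19 = 0, 114 mod 4 = 2, 114 mod 5 = 4, 114 mod 3 = 0.

x ≡ 114 (mod 1140).


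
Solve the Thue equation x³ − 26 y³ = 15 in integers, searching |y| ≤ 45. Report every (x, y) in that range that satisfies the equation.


The equation is x³ - 26y³ = 15. For fixed y, x³ = 26·y³ + 15, so a solution requires the RHS to be a perfect cube.
Strategy: iterate y from -45 to 45, compute RHS = 26·y³ + 15, and check whether it is a (positive or negative) perfect cube.
Check small values of y:
  y = 0: RHS = 15 is not a perfect cube.
  y = 1: RHS = 41 is not a perfect cube.
  y = -1: RHS = -11 is not a perfect cube.
  y = 2: RHS = 223 is not a perfect cube.
  y = -2: RHS = -193 is not a perfect cube.
  y = 3: RHS = 717 is not a perfect cube.
  y = -3: RHS = -687 is not a perfect cube.
Continuing the search up to |y| = 45 finds no solutions either.
No (x, y) in the scanned range satisfies the equation.

No integer solutions with |y| ≤ 45.


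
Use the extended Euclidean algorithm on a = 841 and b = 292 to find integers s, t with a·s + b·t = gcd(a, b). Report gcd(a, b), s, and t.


Euclidean algorithm on (841, 292) — divide until remainder is 0:
  841 = 2 · 292 + 257
  292 = 1 · 257 + 35
  257 = 7 · 35 + 12
  35 = 2 · 12 + 11
  12 = 1 · 11 + 1
  11 = 11 · 1 + 0
gcd(841, 292) = 1.
Track Bezout coefficients alongside the remainders: start with r₀ = 841 = a·1 + b·0 (s = 1, t = 0) and r₁ = 292 = a·0 + b·1 (s = 0, t = 1); each new remainder r_{k+1} = r_{k-1} − q_k·r_k inherits s_{k+1} = s_{k-1} − q_k·s_k, t_{k+1} = t_{k-1} − q_k·t_k, so r_k = a·s_k + b·t_k at every step:
  q = 2: r = 257, s = 1 − 2·0 = 1, t = 0 − 2·1 = -2  (check: 841·1 + 292·(-2) = 257)
  q = 1: r = 35, s = 0 − 1·1 = -1, t = 1 − 1·(-2) = 3  (check: 841·(-1) + 292·3 = 35)
  q = 7: r = 12, s = 1 − 7·(-1) = 8, t = -2 − 7·3 = -23  (check: 841·8 + 292·(-23) = 12)
  q = 2: r = 11, s = -1 − 2·8 = -17, t = 3 − 2·(-23) = 49  (check: 841·(-17) + 292·49 = 11)
  q = 1: r = 1, s = 8 − 1·(-17) = 25, t = -23 − 1·49 = -72  (check: 841·25 + 292·(-72) = 1)
The row with r = 1 (the gcd) gives the Bezout coefficients s = 25, t = -72.
Result: 841 · (25) + 292 · (-72) = 1.

gcd(841, 292) = 1; s = 25, t = -72 (check: 841·25 + 292·(-72) = 1).


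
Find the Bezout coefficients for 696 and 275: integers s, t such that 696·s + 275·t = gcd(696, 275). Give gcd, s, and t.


Euclidean algorithm on (696, 275) — divide until remainder is 0:
  696 = 2 · 275 + 146
  275 = 1 · 146 + 129
  146 = 1 · 129 + 17
  129 = 7 · 17 + 10
  17 = 1 · 10 + 7
  10 = 1 · 7 + 3
  7 = 2 · 3 + 1
  3 = 3 · 1 + 0
gcd(696, 275) = 1.
Track Bezout coefficients alongside the remainders: start with r₀ = 696 = a·1 + b·0 (s = 1, t = 0) and r₁ = 275 = a·0 + b·1 (s = 0, t = 1); each new remainder r_{k+1} = r_{k-1} − q_k·r_k inherits s_{k+1} = s_{k-1} − q_k·s_k, t_{k+1} = t_{k-1} − q_k·t_k, so r_k = a·s_k + b·t_k at every step:
  q = 2: r = 146, s = 1 − 2·0 = 1, t = 0 − 2·1 = -2  (check: 696·1 + 275·(-2) = 146)
  q = 1: r = 129, s = 0 − 1·1 = -1, t = 1 − 1·(-2) = 3  (check: 696·(-1) + 275·3 = 129)
  q = 1: r = 17, s = 1 − 1·(-1) = 2, t = -2 − 1·3 = -5  (check: 696·2 + 275·(-5) = 17)
  q = 7: r = 10, s = -1 − 7·2 = -15, t = 3 − 7·(-5) = 38  (check: 696·(-15) + 275·38 = 10)
  q = 1: r = 7, s = 2 − 1·(-15) = 17, t = -5 − 1·38 = -43  (check: 696·17 + 275·(-43) = 7)
  q = 1: r = 3, s = -15 − 1·17 = -32, t = 38 − 1·(-43) = 81  (check: 696·(-32) + 275·81 = 3)
  q = 2: r = 1, s = 17 − 2·(-32) = 81, t = -43 − 2·81 = -205  (check: 696·81 + 275·(-205) = 1)
The row with r = 1 (the gcd) gives the Bezout coefficients s = 81, t = -205.
Result: 696 · (81) + 275 · (-205) = 1.

gcd(696, 275) = 1; s = 81, t = -205 (check: 696·81 + 275·(-205) = 1).


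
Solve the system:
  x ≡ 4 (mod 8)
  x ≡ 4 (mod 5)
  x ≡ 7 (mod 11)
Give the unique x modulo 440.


Moduli 8, 5, 11 are pairwise coprime; by CRT there is a unique solution modulo M = 8 · 5 · 11 = 440.
Solve pairwise, accumulating the modulus:
  Start with x ≡ 4 (mod 8).
  Combine with x ≡ 4 (mod 5): since gcd(8, 5) = 1, we get a unique residue mod 40.
    Write x = 4 + 8·t and substitute into x ≡ 4 (mod 5): 8·t ≡ 4 − 4 = 0 (mod 5).
    Reduce coefficients mod 5: 3·t ≡ 0 (mod 5).
    The inverse of 3 mod 5 is 2 (since 3·2 = 6 = 1·5 + 1), so t ≡ 2·0 = 0 ≡ 0 (mod 5).
    Then x = 4 + 8·0 = 4, valid modulo lcm(8, 5) = 40: x ≡ 4 (mod 40).
  Combine with x ≡ 7 (mod 11): since gcd(40, 11) = 1, we get a unique residue mod 440.
    Write x = 4 + 40·t and substitute into x ≡ 7 (mod 11): 40·t ≡ 7 − 4 = 3 (mod 11).
    Reduce coefficients mod 11: 7·t ≡ 3 (mod 11).
    The inverse of 7 mod 11 is 8 (since 7·8 = 56 = 5·11 + 1), so t ≡ 8·3 = 24 ≡ 2 (mod 11).
    Then x = 4 + 40·2 = 84, valid modulo lcm(40, 11) = 440: x ≡ 84 (mod 440).
Verify: 84 mod 8 = 4 ✓, 84 mod 5 = 4 ✓, 84 mod 11 = 7 ✓.

x ≡ 84 (mod 440).


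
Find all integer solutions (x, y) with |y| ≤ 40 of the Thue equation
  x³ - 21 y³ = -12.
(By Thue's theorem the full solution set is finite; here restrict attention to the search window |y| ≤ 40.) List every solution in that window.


The equation is x³ - 21y³ = -12. For fixed y, x³ = 21·y³ − 12, so a solution requires the RHS to be a perfect cube.
Strategy: iterate y from -40 to 40, compute RHS = 21·y³ − 12, and check whether it is a (positive or negative) perfect cube.
Check small values of y:
  y = 0: RHS = -12 is not a perfect cube.
  y = 1: RHS = 9 is not a perfect cube.
  y = -1: RHS = -33 is not a perfect cube.
  y = 2: RHS = 156 is not a perfect cube.
  y = -2: RHS = -180 is not a perfect cube.
  y = 3: RHS = 555 is not a perfect cube.
  y = -3: RHS = -579 is not a perfect cube.
Continuing the search up to |y| = 40 finds no solutions either.
No (x, y) in the scanned range satisfies the equation.

No integer solutions with |y| ≤ 40.


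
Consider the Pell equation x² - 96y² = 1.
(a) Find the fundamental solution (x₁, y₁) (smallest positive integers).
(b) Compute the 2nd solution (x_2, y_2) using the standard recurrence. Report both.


Step 1: Find the fundamental solution (x₁, y₁) of x² - 96y² = 1.
  Expand √96 as a continued fraction. a₀ = ⌊√96⌋ = 9; iterate m_{k+1} = d_k·a_k − m_k, d_{k+1} = (96 − m_{k+1}²)/d_k, a_{k+1} = ⌊(a₀ + m_{k+1})/d_{k+1}⌋ (starting m₀ = 0, d₀ = 1), with convergents p_k = a_k·p_{k-1} + p_{k-2}, q_k = a_k·q_{k-1} + q_{k-2} (p₋₁ = 1, q₋₁ = 0):
  k = 0: a₀ = 9; p₀/q₀ = 9/1; p₀² − 96·q₀² = 81 − 96 = -15.
  k = 1: m = 9, d = 15, a = ⌊(9 + 9)/15⌋ = 1; p/q = (1·9 + 1)/(1·1 + 0) = 10/1; p² − 96·q² = 100 − 96 = 4.
  k = 2: m = 6, d = 4, a = ⌊(9 + 6)/4⌋ = 3; p/q = (3·10 + 9)/(3·1 + 1) = 39/4; p² − 96·q² = 1521 − 1536 = -15.
  k = 3: m = 6, d = 15, a = ⌊(9 + 6)/15⌋ = 1; p/q = (1·39 + 10)/(1·4 + 1) = 49/5; p² − 96·q² = 2401 − 2400 = 1.
  The first convergent with p² − 96·q² = 1 gives the fundamental solution (x₁, y₁) = (49, 5).
Step 2: Apply the recurrence (x_{n+1}, y_{n+1}) = (x₁x_n + 96y₁y_n, x₁y_n + y₁x_n) repeatedly.
  From (x_1, y_1) = (49, 5): x_2 = 49·49 + 96·5·5 = 4801; y_2 = 49·5 + 5·49 = 490.
Step 3: Verify x_2² - 96·y_2² = 23049601 - 23049600 = 1 (should be 1). ✓

(x_1, y_1) = (49, 5); (x_2, y_2) = (4801, 490).


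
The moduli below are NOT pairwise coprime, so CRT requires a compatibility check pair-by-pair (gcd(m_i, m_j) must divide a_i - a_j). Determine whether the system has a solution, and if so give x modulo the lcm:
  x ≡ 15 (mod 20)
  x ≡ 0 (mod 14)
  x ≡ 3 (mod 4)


Moduli 20, 14, 4 are not pairwise coprime, so CRT works modulo lcm(m_i) when all pairwise compatibility conditions hold.
Pairwise compatibility: gcd(m_i, m_j) must divide a_i - a_j for every pair.
Merge one congruence at a time:
  Start: x ≡ 15 (mod 20).
  Combine with x ≡ 0 (mod 14): gcd(20, 14) = 2, and 0 - 15 = -15 is NOT divisible by 2.
    ⇒ system is inconsistent (no integer solution).

No solution (the system is inconsistent).


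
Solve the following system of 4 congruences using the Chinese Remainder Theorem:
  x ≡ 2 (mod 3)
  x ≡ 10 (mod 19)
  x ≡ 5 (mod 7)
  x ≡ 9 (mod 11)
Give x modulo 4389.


Product of moduli M = 3 · 19 · 7 · 11 = 4389.
Merge one congruence at a time:
  Start: x ≡ 2 (mod 3).
  Combine with x ≡ 10 (mod 19); new modulus lcm = 57.
    Write x = 2 + 3·t and substitute into x ≡ 10 (mod 19): 3·t ≡ 10 − 2 = 8 (mod 19).
    The inverse of 3 mod 19 is 13 (since 3·13 = 39 = 2·19 + 1), so t ≡ 13·8 = 104 ≡ 9 (mod 19).
    Then x = 2 + 3·9 = 29, valid modulo lcm(3, 19) = 57: x ≡ 29 (mod 57).
  Combine with x ≡ 5 (mod 7); new modulus lcm = 399.
    Write x = 29 + 57·t and substitute into x ≡ 5 (mod 7): 57·t ≡ 5 − 29 = -24 (mod 7).
    Reduce coefficients mod 7: 1·t ≡ 4 (mod 7).
    So t ≡ 4 (mod 7).
    Then x = 29 + 57·4 = 257, valid modulo lcm(57, 7) = 399: x ≡ 257 (mod 399).
  Combine with x ≡ 9 (mod 11); new modulus lcm = 4389.
    Write x = 257 + 399·t and substitute into x ≡ 9 (mod 11): 399·t ≡ 9 − 257 = -248 (mod 11).
    Reduce coefficients mod 11: 3·t ≡ 5 (mod 11).
    The inverse of 3 mod 11 is 4 (since 3·4 = 12 = 1·11 + 1), so t ≡ 4·5 = 20 ≡ 9 (mod 11).
    Then x = 257 + 399·9 = 3848, valid modulo lcm(399, 11) = 4389: x ≡ 3848 (mod 4389).
Verify against each original: 3848 mod 3 = 2, 3848 mod 19 = 10, 3848 mod 7 = 5, 3848 mod 11 = 9.

x ≡ 3848 (mod 4389).


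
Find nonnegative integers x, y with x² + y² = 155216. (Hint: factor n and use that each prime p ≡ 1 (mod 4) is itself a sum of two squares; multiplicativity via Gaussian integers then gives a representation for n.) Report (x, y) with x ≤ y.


Step 1: Factor n = 155216 = 2^4 · 89 · 109.
Step 2: Check the mod-4 condition on each prime factor: 2 = 2 (special); 89 ≡ 1 (mod 4), exponent 1; 109 ≡ 1 (mod 4), exponent 1.
All primes ≡ 3 (mod 4) appear to even exponent (or don't appear), so by the two-squares theorem n IS expressible as a sum of two squares.
Step 3: Build a representation. Group n = k² · m with k = 4 and m = 89 · 109 = 9701 (a product of primes ≡ 1 (mod 4)); a representation of m scales to one of n via (k·x)² + (k·y)² = k²(x² + y²). Each prime p ≡ 1 (mod 4) is itself a sum of two squares; find a² by testing p − a² for a perfect square:
  89: 89 − 1² = 88, 89 − 2² = 85, 89 − 3² = 80, 89 − 4² = 73, 89 − 5² = 64 = 8² ⇒ 89 = 5² + 8².
  109: 109 − 1² = 108, 109 − 2² = 105, 109 − 3² = 100 = 10² ⇒ 109 = 3² + 10².
  Combine using the Brahmagupta–Fibonacci identity (a² + b²)(c² + d²) = (ac − bd)² + (ad + bc)² = (ac + bd)² + (ad − bc)²:
  89 · 109 = 9701: from (5² + 8²)(3² + 10²), take (5·3 − 8·10, 5·10 + 8·3) = (15 − 80, 50 + 24) = (-65, 74); dropping signs (only squares matter) gives (65, 74); check 65² + 74² = 4225 + 5476 = 9701 ✓.
  Scale by k = 4: (4·65, 4·74) = (260, 296).
Step 4: Order so x ≤ y and verify: 260² + 296² = 67600 + 87616 = 155216 = n. ✓

n = 155216 = 260² + 296² (one valid representation with x ≤ y).


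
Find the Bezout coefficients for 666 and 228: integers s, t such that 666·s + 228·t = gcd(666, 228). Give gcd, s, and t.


Euclidean algorithm on (666, 228) — divide until remainder is 0:
  666 = 2 · 228 + 210
  228 = 1 · 210 + 18
  210 = 11 · 18 + 12
  18 = 1 · 12 + 6
  12 = 2 · 6 + 0
gcd(666, 228) = 6.
Track Bezout coefficients alongside the remainders: start with r₀ = 666 = a·1 + b·0 (s = 1, t = 0) and r₁ = 228 = a·0 + b·1 (s = 0, t = 1); each new remainder r_{k+1} = r_{k-1} − q_k·r_k inherits s_{k+1} = s_{k-1} − q_k·s_k, t_{k+1} = t_{k-1} − q_k·t_k, so r_k = a·s_k + b·t_k at every step:
  q = 2: r = 210, s = 1 − 2·0 = 1, t = 0 − 2·1 = -2  (check: 666·1 + 228·(-2) = 210)
  q = 1: r = 18, s = 0 − 1·1 = -1, t = 1 − 1·(-2) = 3  (check: 666·(-1) + 228·3 = 18)
  q = 11: r = 12, s = 1 − 11·(-1) = 12, t = -2 − 11·3 = -35  (check: 666·12 + 228·(-35) = 12)
  q = 1: r = 6, s = -1 − 1·12 = -13, t = 3 − 1·(-35) = 38  (check: 666·(-13) + 228·38 = 6)
The row with r = 6 (the gcd) gives the Bezout coefficients s = -13, t = 38.
Result: 666 · (-13) + 228 · (38) = 6.

gcd(666, 228) = 6; s = -13, t = 38 (check: 666·(-13) + 228·38 = 6).


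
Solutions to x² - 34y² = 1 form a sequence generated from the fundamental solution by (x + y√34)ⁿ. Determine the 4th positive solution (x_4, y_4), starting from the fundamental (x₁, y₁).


Step 1: Find the fundamental solution (x₁, y₁) of x² - 34y² = 1.
  Expand √34 as a continued fraction. a₀ = ⌊√34⌋ = 5; iterate m_{k+1} = d_k·a_k − m_k, d_{k+1} = (34 − m_{k+1}²)/d_k, a_{k+1} = ⌊(a₀ + m_{k+1})/d_{k+1}⌋ (starting m₀ = 0, d₀ = 1), with convergents p_k = a_k·p_{k-1} + p_{k-2}, q_k = a_k·q_{k-1} + q_{k-2} (p₋₁ = 1, q₋₁ = 0):
  k = 0: a₀ = 5; p₀/q₀ = 5/1; p₀² − 34·q₀² = 25 − 34 = -9.
  k = 1: m = 5, d = 9, a = ⌊(5 + 5)/9⌋ = 1; p/q = (1·5 + 1)/(1·1 + 0) = 6/1; p² − 34·q² = 36 − 34 = 2.
  k = 2: m = 4, d = 2, a = ⌊(5 + 4)/2⌋ = 4; p/q = (4·6 + 5)/(4·1 + 1) = 29/5; p² − 34·q² = 841 − 850 = -9.
  k = 3: m = 4, d = 9, a = ⌊(5 + 4)/9⌋ = 1; p/q = (1·29 + 6)/(1·5 + 1) = 35/6; p² − 34·q² = 1225 − 1224 = 1.
  The first convergent with p² − 34·q² = 1 gives the fundamental solution (x₁, y₁) = (35, 6).
Step 2: Apply the recurrence (x_{n+1}, y_{n+1}) = (x₁x_n + 34y₁y_n, x₁y_n + y₁x_n) repeatedly.
  From (x_1, y_1) = (35, 6): x_2 = 35·35 + 34·6·6 = 2449; y_2 = 35·6 + 6·35 = 420.
  From (x_2, y_2) = (2449, 420): x_3 = 35·2449 + 34·6·420 = 171395; y_3 = 35·420 + 6·2449 = 29394.
  From (x_3, y_3) = (171395, 29394): x_4 = 35·171395 + 34·6·29394 = 11995201; y_4 = 35·29394 + 6·171395 = 2057160.
Step 3: Verify x_4² - 34·y_4² = 143884847030401 - 143884847030400 = 1 (should be 1). ✓

(x_1, y_1) = (35, 6); (x_4, y_4) = (11995201, 2057160).


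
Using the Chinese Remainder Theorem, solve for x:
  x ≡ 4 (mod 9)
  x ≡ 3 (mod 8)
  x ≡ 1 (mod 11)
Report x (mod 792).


Moduli 9, 8, 11 are pairwise coprime; by CRT there is a unique solution modulo M = 9 · 8 · 11 = 792.
Solve pairwise, accumulating the modulus:
  Start with x ≡ 4 (mod 9).
  Combine with x ≡ 3 (mod 8): since gcd(9, 8) = 1, we get a unique residue mod 72.
    Write x = 4 + 9·t and substitute into x ≡ 3 (mod 8): 9·t ≡ 3 − 4 = -1 (mod 8).
    Reduce coefficients mod 8: 1·t ≡ 7 (mod 8).
    So t ≡ 7 (mod 8).
    Then x = 4 + 9·7 = 67, valid modulo lcm(9, 8) = 72: x ≡ 67 (mod 72).
  Combine with x ≡ 1 (mod 11): since gcd(72, 11) = 1, we get a unique residue mod 792.
    Write x = 67 + 72·t and substitute into x ≡ 1 (mod 11): 72·t ≡ 1 − 67 = -66 (mod 11).
    Reduce coefficients mod 11: 6·t ≡ 0 (mod 11).
    The inverse of 6 mod 11 is 2 (since 6·2 = 12 = 1·11 + 1), so t ≡ 2·0 = 0 ≡ 0 (mod 11).
    Then x = 67 + 72·0 = 67, valid modulo lcm(72, 11) = 792: x ≡ 67 (mod 792).
Verify: 67 mod 9 = 4 ✓, 67 mod 8 = 3 ✓, 67 mod 11 = 1 ✓.

x ≡ 67 (mod 792).


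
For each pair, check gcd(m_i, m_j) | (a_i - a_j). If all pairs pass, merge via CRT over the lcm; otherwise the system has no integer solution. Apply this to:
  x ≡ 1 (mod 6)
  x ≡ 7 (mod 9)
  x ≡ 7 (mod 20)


Moduli 6, 9, 20 are not pairwise coprime, so CRT works modulo lcm(m_i) when all pairwise compatibility conditions hold.
Pairwise compatibility: gcd(m_i, m_j) must divide a_i - a_j for every pair.
Merge one congruence at a time:
  Start: x ≡ 1 (mod 6).
  Combine with x ≡ 7 (mod 9): gcd(6, 9) = 3; 7 - 1 = 6, which IS divisible by 3, so compatible.
    Write x = 1 + 6·t and substitute into x ≡ 7 (mod 9): 6·t ≡ 7 − 1 = 6 (mod 9).
    Divide the congruence (and modulus) by g = 3: 2·t ≡ 2 (mod 3).
    The inverse of 2 mod 3 is 2 (since 2·2 = 4 = 1·3 + 1), so t ≡ 2·2 = 4 ≡ 1 (mod 3).
    Then x = 1 + 6·1 = 7, valid modulo lcm(6, 9) = 18: x ≡ 7 (mod 18).
  Combine with x ≡ 7 (mod 20): gcd(18, 20) = 2; 7 - 7 = 0, which IS divisible by 2, so compatible.
    Write x = 7 + 18·t and substitute into x ≡ 7 (mod 20): 18·t ≡ 7 − 7 = 0 (mod 20).
    Divide the congruence (and modulus) by g = 2: 9·t ≡ 0 (mod 10).
    The inverse of 9 mod 10 is 9 (since 9·9 = 81 = 8·10 + 1), so t ≡ 9·0 = 0 ≡ 0 (mod 10).
    Then x = 7 + 18·0 = 7, valid modulo lcm(18, 20) = 180: x ≡ 7 (mod 180).
Verify: 7 mod 6 = 1, 7 mod 9 = 7, 7 mod 20 = 7.

x ≡ 7 (mod 180).


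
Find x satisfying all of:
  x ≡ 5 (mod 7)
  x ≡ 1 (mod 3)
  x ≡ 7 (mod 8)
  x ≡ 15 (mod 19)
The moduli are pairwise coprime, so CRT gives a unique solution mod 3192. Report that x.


Product of moduli M = 7 · 3 · 8 · 19 = 3192.
Merge one congruence at a time:
  Start: x ≡ 5 (mod 7).
  Combine with x ≡ 1 (mod 3); new modulus lcm = 21.
    Write x = 5 + 7·t and substitute into x ≡ 1 (mod 3): 7·t ≡ 1 − 5 = -4 (mod 3).
    Reduce coefficients mod 3: 1·t ≡ 2 (mod 3).
    So t ≡ 2 (mod 3).
    Then x = 5 + 7·2 = 19, valid modulo lcm(7, 3) = 21: x ≡ 19 (mod 21).
  Combine with x ≡ 7 (mod 8); new modulus lcm = 168.
    Write x = 19 + 21·t and substitute into x ≡ 7 (mod 8): 21·t ≡ 7 − 19 = -12 (mod 8).
    Reduce coefficients mod 8: 5·t ≡ 4 (mod 8).
    The inverse of 5 mod 8 is 5 (since 5·5 = 25 = 3·8 + 1), so t ≡ 5·4 = 20 ≡ 4 (mod 8).
    Then x = 19 + 21·4 = 103, valid modulo lcm(21, 8) = 168: x ≡ 103 (mod 168).
  Combine with x ≡ 15 (mod 19); new modulus lcm = 3192.
    Write x = 103 + 168·t and substitute into x ≡ 15 (mod 19): 168·t ≡ 15 − 103 = -88 (mod 19).
    Reduce coefficients mod 19: 16·t ≡ 7 (mod 19).
    The inverse of 16 mod 19 is 6 (since 16·6 = 96 = 5·19 + 1), so t ≡ 6·7 = 42 ≡ 4 (mod 19).
    Then x = 103 + 168·4 = 775, valid modulo lcm(168, 19) = 3192: x ≡ 775 (mod 3192).
Verify against each original: 775 mod 7 = 5, 775 mod 3 = 1, 775 mod 8 = 7, 775 mod 19 = 15.

x ≡ 775 (mod 3192).


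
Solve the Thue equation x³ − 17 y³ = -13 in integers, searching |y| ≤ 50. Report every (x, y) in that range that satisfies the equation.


The equation is x³ - 17y³ = -13. For fixed y, x³ = 17·y³ − 13, so a solution requires the RHS to be a perfect cube.
Strategy: iterate y from -50 to 50, compute RHS = 17·y³ − 13, and check whether it is a (positive or negative) perfect cube.
Check small values of y:
  y = 0: RHS = -13 is not a perfect cube.
  y = 1: RHS = 4 is not a perfect cube.
  y = -1: RHS = -30 is not a perfect cube.
  y = 2: RHS = 123 is not a perfect cube.
  y = -2: RHS = -149 is not a perfect cube.
  y = 3: RHS = 446 is not a perfect cube.
  y = -3: RHS = -472 is not a perfect cube.
Continuing the search up to |y| = 50 finds no solutions either.
No (x, y) in the scanned range satisfies the equation.

No integer solutions with |y| ≤ 50.


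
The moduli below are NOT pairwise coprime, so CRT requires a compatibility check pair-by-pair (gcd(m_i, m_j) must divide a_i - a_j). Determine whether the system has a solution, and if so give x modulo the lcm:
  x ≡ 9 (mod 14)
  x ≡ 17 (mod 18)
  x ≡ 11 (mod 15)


Moduli 14, 18, 15 are not pairwise coprime, so CRT works modulo lcm(m_i) when all pairwise compatibility conditions hold.
Pairwise compatibility: gcd(m_i, m_j) must divide a_i - a_j for every pair.
Merge one congruence at a time:
  Start: x ≡ 9 (mod 14).
  Combine with x ≡ 17 (mod 18): gcd(14, 18) = 2; 17 - 9 = 8, which IS divisible by 2, so compatible.
    Write x = 9 + 14·t and substitute into x ≡ 17 (mod 18): 14·t ≡ 17 − 9 = 8 (mod 18).
    Divide the congruence (and modulus) by g = 2: 7·t ≡ 4 (mod 9).
    The inverse of 7 mod 9 is 4 (since 7·4 = 28 = 3·9 + 1), so t ≡ 4·4 = 16 ≡ 7 (mod 9).
    Then x = 9 + 14·7 = 107, valid modulo lcm(14, 18) = 126: x ≡ 107 (mod 126).
  Combine with x ≡ 11 (mod 15): gcd(126, 15) = 3; 11 - 107 = -96, which IS divisible by 3, so compatible.
    Write x = 107 + 126·t and substitute into x ≡ 11 (mod 15): 126·t ≡ 11 − 107 = -96 (mod 15).
    Divide the congruence (and modulus) by g = 3: 42·t ≡ -32 (mod 5).
    Reduce coefficients mod 5: 2·t ≡ 3 (mod 5).
    The inverse of 2 mod 5 is 3 (since 2·3 = 6 = 1·5 + 1), so t ≡ 3·3 = 9 ≡ 4 (mod 5).
    Then x = 107 + 126·4 = 611, valid modulo lcm(126, 15) = 630: x ≡ 611 (mod 630).
Verify: 611 mod 14 = 9, 611 mod 18 = 17, 611 mod 15 = 11.

x ≡ 611 (mod 630).


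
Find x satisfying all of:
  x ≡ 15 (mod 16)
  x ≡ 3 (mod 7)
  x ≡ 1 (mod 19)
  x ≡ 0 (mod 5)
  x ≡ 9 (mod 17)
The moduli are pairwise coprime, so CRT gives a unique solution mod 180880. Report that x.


Product of moduli M = 16 · 7 · 19 · 5 · 17 = 180880.
Merge one congruence at a time:
  Start: x ≡ 15 (mod 16).
  Combine with x ≡ 3 (mod 7); new modulus lcm = 112.
    Write x = 15 + 16·t and substitute into x ≡ 3 (mod 7): 16·t ≡ 3 − 15 = -12 (mod 7).
    Reduce coefficients mod 7: 2·t ≡ 2 (mod 7).
    The inverse of 2 mod 7 is 4 (since 2·4 = 8 = 1·7 + 1), so t ≡ 4·2 = 8 ≡ 1 (mod 7).
    Then x = 15 + 16·1 = 31, valid modulo lcm(16, 7) = 112: x ≡ 31 (mod 112).
  Combine with x ≡ 1 (mod 19); new modulus lcm = 2128.
    Write x = 31 + 112·t and substitute into x ≡ 1 (mod 19): 112·t ≡ 1 − 31 = -30 (mod 19).
    Reduce coefficients mod 19: 17·t ≡ 8 (mod 19).
    The inverse of 17 mod 19 is 9 (since 17·9 = 153 = 8·19 + 1), so t ≡ 9·8 = 72 ≡ 15 (mod 19).
    Then x = 31 + 112·15 = 1711, valid modulo lcm(112, 19) = 2128: x ≡ 1711 (mod 2128).
  Combine with x ≡ 0 (mod 5); new modulus lcm = 10640.
    Write x = 1711 + 2128·t and substitute into x ≡ 0 (mod 5): 2128·t ≡ 0 − 1711 = -1711 (mod 5).
    Reduce coefficients mod 5: 3·t ≡ 4 (mod 5).
    The inverse of 3 mod 5 is 2 (since 3·2 = 6 = 1·5 + 1), so t ≡ 2·4 = 8 ≡ 3 (mod 5).
    Then x = 1711 + 2128·3 = 8095, valid modulo lcm(2128, 5) = 10640: x ≡ 8095 (mod 10640).
  Combine with x ≡ 9 (mod 17); new modulus lcm = 180880.
    Write x = 8095 + 10640·t and substitute into x ≡ 9 (mod 17): 10640·t ≡ 9 − 8095 = -8086 (mod 17).
    Reduce coefficients mod 17: 15·t ≡ 6 (mod 17).
    The inverse of 15 mod 17 is 8 (since 15·8 = 120 = 7·17 + 1), so t ≡ 8·6 = 48 ≡ 14 (mod 17).
    Then x = 8095 + 10640·14 = 157055, valid modulo lcm(10640, 17) = 180880: x ≡ 157055 (mod 180880).
Verify against each original: 157055 mod 16 = 15, 157055 mod 7 = 3, 157055 mod 19 = 1, 157055 mod 5 = 0, 157055 mod 17 = 9.

x ≡ 157055 (mod 180880).


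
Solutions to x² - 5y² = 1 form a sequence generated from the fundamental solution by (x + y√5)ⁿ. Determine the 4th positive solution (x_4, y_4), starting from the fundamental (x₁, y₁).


Step 1: Find the fundamental solution (x₁, y₁) of x² - 5y² = 1.
  Expand √5 as a continued fraction. a₀ = ⌊√5⌋ = 2; iterate m_{k+1} = d_k·a_k − m_k, d_{k+1} = (5 − m_{k+1}²)/d_k, a_{k+1} = ⌊(a₀ + m_{k+1})/d_{k+1}⌋ (starting m₀ = 0, d₀ = 1), with convergents p_k = a_k·p_{k-1} + p_{k-2}, q_k = a_k·q_{k-1} + q_{k-2} (p₋₁ = 1, q₋₁ = 0):
  k = 0: a₀ = 2; p₀/q₀ = 2/1; p₀² − 5·q₀² = 4 − 5 = -1.
  k = 1: m = 2, d = 1, a = ⌊(2 + 2)/1⌋ = 4; p/q = (4·2 + 1)/(4·1 + 0) = 9/4; p² − 5·q² = 81 − 80 = 1.
  The first convergent with p² − 5·q² = 1 gives the fundamental solution (x₁, y₁) = (9, 4).
Step 2: Apply the recurrence (x_{n+1}, y_{n+1}) = (x₁x_n + 5y₁y_n, x₁y_n + y₁x_n) repeatedly.
  From (x_1, y_1) = (9, 4): x_2 = 9·9 + 5·4·4 = 161; y_2 = 9·4 + 4·9 = 72.
  From (x_2, y_2) = (161, 72): x_3 = 9·161 + 5·4·72 = 2889; y_3 = 9·72 + 4·161 = 1292.
  From (x_3, y_3) = (2889, 1292): x_4 = 9·2889 + 5·4·1292 = 51841; y_4 = 9·1292 + 4·2889 = 23184.
Step 3: Verify x_4² - 5·y_4² = 2687489281 - 2687489280 = 1 (should be 1). ✓

(x_1, y_1) = (9, 4); (x_4, y_4) = (51841, 23184).


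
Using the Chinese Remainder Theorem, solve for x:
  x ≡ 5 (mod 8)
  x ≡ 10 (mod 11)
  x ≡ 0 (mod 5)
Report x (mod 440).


Moduli 8, 11, 5 are pairwise coprime; by CRT there is a unique solution modulo M = 8 · 11 · 5 = 440.
Solve pairwise, accumulating the modulus:
  Start with x ≡ 5 (mod 8).
  Combine with x ≡ 10 (mod 11): since gcd(8, 11) = 1, we get a unique residue mod 88.
    Write x = 5 + 8·t and substitute into x ≡ 10 (mod 11): 8·t ≡ 10 − 5 = 5 (mod 11).
    The inverse of 8 mod 11 is 7 (since 8·7 = 56 = 5·11 + 1), so t ≡ 7·5 = 35 ≡ 2 (mod 11).
    Then x = 5 + 8·2 = 21, valid modulo lcm(8, 11) = 88: x ≡ 21 (mod 88).
  Combine with x ≡ 0 (mod 5): since gcd(88, 5) = 1, we get a unique residue mod 440.
    Write x = 21 + 88·t and substitute into x ≡ 0 (mod 5): 88·t ≡ 0 − 21 = -21 (mod 5).
    Reduce coefficients mod 5: 3·t ≡ 4 (mod 5).
    The inverse of 3 mod 5 is 2 (since 3·2 = 6 = 1·5 + 1), so t ≡ 2·4 = 8 ≡ 3 (mod 5).
    Then x = 21 + 88·3 = 285, valid modulo lcm(88, 5) = 440: x ≡ 285 (mod 440).
Verify: 285 mod 8 = 5 ✓, 285 mod 11 = 10 ✓, 285 mod 5 = 0 ✓.

x ≡ 285 (mod 440).


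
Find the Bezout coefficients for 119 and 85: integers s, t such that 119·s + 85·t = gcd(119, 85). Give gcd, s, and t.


Euclidean algorithm on (119, 85) — divide until remainder is 0:
  119 = 1 · 85 + 34
  85 = 2 · 34 + 17
  34 = 2 · 17 + 0
gcd(119, 85) = 17.
Track Bezout coefficients alongside the remainders: start with r₀ = 119 = a·1 + b·0 (s = 1, t = 0) and r₁ = 85 = a·0 + b·1 (s = 0, t = 1); each new remainder r_{k+1} = r_{k-1} − q_k·r_k inherits s_{k+1} = s_{k-1} − q_k·s_k, t_{k+1} = t_{k-1} − q_k·t_k, so r_k = a·s_k + b·t_k at every step:
  q = 1: r = 34, s = 1 − 1·0 = 1, t = 0 − 1·1 = -1  (check: 119·1 + 85·(-1) = 34)
  q = 2: r = 17, s = 0 − 2·1 = -2, t = 1 − 2·(-1) = 3  (check: 119·(-2) + 85·3 = 17)
The row with r = 17 (the gcd) gives the Bezout coefficients s = -2, t = 3.
Result: 119 · (-2) + 85 · (3) = 17.

gcd(119, 85) = 17; s = -2, t = 3 (check: 119·(-2) + 85·3 = 17).


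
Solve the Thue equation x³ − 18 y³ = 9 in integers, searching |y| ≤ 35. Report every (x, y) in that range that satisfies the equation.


The equation is x³ - 18y³ = 9. For fixed y, x³ = 18·y³ + 9, so a solution requires the RHS to be a perfect cube.
Strategy: iterate y from -35 to 35, compute RHS = 18·y³ + 9, and check whether it is a (positive or negative) perfect cube.
Check small values of y:
  y = 0: RHS = 9 is not a perfect cube.
  y = 1: RHS = 27 = (3)³ ⇒ x = 3 works.
  y = -1: RHS = -9 is not a perfect cube.
  y = 2: RHS = 153 is not a perfect cube.
  y = -2: RHS = -135 is not a perfect cube.
  y = 3: RHS = 495 is not a perfect cube.
  y = -3: RHS = -477 is not a perfect cube.
Continuing the search up to |y| = 35 finds no further solutions beyond those listed.
Collected solutions: (3, 1).

Solutions (with |y| ≤ 35): (3, 1).


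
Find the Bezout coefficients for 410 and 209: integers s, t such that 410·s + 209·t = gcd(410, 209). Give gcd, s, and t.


Euclidean algorithm on (410, 209) — divide until remainder is 0:
  410 = 1 · 209 + 201
  209 = 1 · 201 + 8
  201 = 25 · 8 + 1
  8 = 8 · 1 + 0
gcd(410, 209) = 1.
Track Bezout coefficients alongside the remainders: start with r₀ = 410 = a·1 + b·0 (s = 1, t = 0) and r₁ = 209 = a·0 + b·1 (s = 0, t = 1); each new remainder r_{k+1} = r_{k-1} − q_k·r_k inherits s_{k+1} = s_{k-1} − q_k·s_k, t_{k+1} = t_{k-1} − q_k·t_k, so r_k = a·s_k + b·t_k at every step:
  q = 1: r = 201, s = 1 − 1·0 = 1, t = 0 − 1·1 = -1  (check: 410·1 + 209·(-1) = 201)
  q = 1: r = 8, s = 0 − 1·1 = -1, t = 1 − 1·(-1) = 2  (check: 410·(-1) + 209·2 = 8)
  q = 25: r = 1, s = 1 − 25·(-1) = 26, t = -1 − 25·2 = -51  (check: 410·26 + 209·(-51) = 1)
The row with r = 1 (the gcd) gives the Bezout coefficients s = 26, t = -51.
Result: 410 · (26) + 209 · (-51) = 1.

gcd(410, 209) = 1; s = 26, t = -51 (check: 410·26 + 209·(-51) = 1).


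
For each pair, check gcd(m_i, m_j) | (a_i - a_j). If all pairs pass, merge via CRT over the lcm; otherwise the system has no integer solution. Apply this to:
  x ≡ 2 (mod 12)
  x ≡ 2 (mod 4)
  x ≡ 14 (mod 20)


Moduli 12, 4, 20 are not pairwise coprime, so CRT works modulo lcm(m_i) when all pairwise compatibility conditions hold.
Pairwise compatibility: gcd(m_i, m_j) must divide a_i - a_j for every pair.
Merge one congruence at a time:
  Start: x ≡ 2 (mod 12).
  Combine with x ≡ 2 (mod 4): gcd(12, 4) = 4; 2 - 2 = 0, which IS divisible by 4, so compatible.
    Write x = 2 + 12·t and substitute into x ≡ 2 (mod 4): 12·t ≡ 2 − 2 = 0 (mod 4).
    Divide the congruence (and modulus) by g = 4: 3·t ≡ 0 (mod 1).
    Modulo 1 every t works; take t = 0.
    Then x = 2 + 12·0 = 2, valid modulo lcm(12, 4) = 12: x ≡ 2 (mod 12).
  Combine with x ≡ 14 (mod 20): gcd(12, 20) = 4; 14 - 2 = 12, which IS divisible by 4, so compatible.
    Write x = 2 + 12·t and substitute into x ≡ 14 (mod 20): 12·t ≡ 14 − 2 = 12 (mod 20).
    Divide the congruence (and modulus) by g = 4: 3·t ≡ 3 (mod 5).
    The inverse of 3 mod 5 is 2 (since 3·2 = 6 = 1·5 + 1), so t ≡ 2·3 = 6 ≡ 1 (mod 5).
    Then x = 2 + 12·1 = 14, valid modulo lcm(12, 20) = 60: x ≡ 14 (mod 60).
Verify: 14 mod 12 = 2, 14 mod 4 = 2, 14 mod 20 = 14.

x ≡ 14 (mod 60).
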